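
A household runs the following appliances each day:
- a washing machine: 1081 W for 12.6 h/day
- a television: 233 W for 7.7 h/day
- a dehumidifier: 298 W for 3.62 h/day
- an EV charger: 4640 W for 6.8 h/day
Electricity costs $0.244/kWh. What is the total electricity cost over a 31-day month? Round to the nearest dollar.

$363

washing machine: 1081 W × 12.6 h × 31 d = 422,239 Wh = 422.2 kWh
television: 233 W × 7.7 h × 31 d = 55,617 Wh = 55.62 kWh
dehumidifier: 298 W × 3.62 h × 31 d = 33,442 Wh = 33.44 kWh
EV charger: 4640 W × 6.8 h × 31 d = 978,112 Wh = 978.1 kWh
Total energy = 422.2 + 55.62 + 33.44 + 978.1 = 1,489 kWh
Cost = 1,489 kWh × $0.244 = $363.42 ≈ $363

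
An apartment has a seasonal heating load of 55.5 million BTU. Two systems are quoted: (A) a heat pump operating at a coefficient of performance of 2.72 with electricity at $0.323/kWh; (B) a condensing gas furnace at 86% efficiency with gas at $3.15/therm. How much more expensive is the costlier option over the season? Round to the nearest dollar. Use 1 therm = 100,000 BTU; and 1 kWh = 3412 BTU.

$101

Heat load = 55.5 × 10⁶ BTU = 55,500,000 BTU
Gas: input = 55,500,000 / 0.860 = 64,534,884 BTU = 645.3 therm → 645.3 × $3.15 = $2,032.85
Heat pump: 55,500,000 BTU / 3412 = 16,270 kWh heat; / 2.72 = 5,980 kWh in → × $0.323 = $1,931.60
Difference = |$2,032.85 − $1,931.60| = $101.25 ≈ $101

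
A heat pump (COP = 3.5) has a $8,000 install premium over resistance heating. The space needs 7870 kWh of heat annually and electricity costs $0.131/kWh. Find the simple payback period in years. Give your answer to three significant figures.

10.9 years

Resistance: 7870 kWh × $0.131 = $1,030.97/yr
Heat pump: 7870 / 3.5 = 2249 kWh in → × $0.131 = $294.56/yr
Annual savings = $736.41
Payback = $8,000 / $736.41 = 10.9 years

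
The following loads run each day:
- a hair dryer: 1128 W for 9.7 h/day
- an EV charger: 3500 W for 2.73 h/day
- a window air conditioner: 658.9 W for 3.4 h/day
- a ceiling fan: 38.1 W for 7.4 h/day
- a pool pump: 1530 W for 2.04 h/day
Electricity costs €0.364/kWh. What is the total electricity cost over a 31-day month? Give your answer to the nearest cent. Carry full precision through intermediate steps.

hair dryer: 1128 W × 9.7 h × 31 d = 339,190 Wh = 339.2 kWh
EV charger: 3500 W × 2.73 h × 31 d = 296,205 Wh = 296.2 kWh
window air conditioner: 658.9 W × 3.4 h × 31 d = 69,448 Wh = 69.45 kWh
ceiling fan: 38.1 W × 7.4 h × 31 d = 8,740 Wh = 8.74 kWh
pool pump: 1530 W × 2.04 h × 31 d = 96,757 Wh = 96.76 kWh
Total energy = 339.2 + 296.2 + 69.45 + 8.74 + 96.76 = 810.3 kWh
Cost = 810.3 kWh × €0.364 = €294.96

€294.96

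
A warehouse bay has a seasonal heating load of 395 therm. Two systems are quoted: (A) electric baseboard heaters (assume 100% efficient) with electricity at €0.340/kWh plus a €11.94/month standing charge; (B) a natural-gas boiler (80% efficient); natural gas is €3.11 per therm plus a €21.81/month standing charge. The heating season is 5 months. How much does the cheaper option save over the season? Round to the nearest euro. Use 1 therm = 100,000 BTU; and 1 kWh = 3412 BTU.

€2351

Heat load = 395 therm × 100,000 = 39,500,000 BTU
Gas: input = 39,500,000 / 0.80 = 49,375,000 BTU = 493.8 therm → 493.8 × €3.11 = €1,535.56; + 5 × €21.81 standing = €1,644.61
Electric: 39,500,000 BTU / 3412 = 11,580 kWh → × €0.340 = €3,936.11; + 5 × €11.94 standing = €3,995.81
Difference = |€1,644.61 − €3,995.81| = €2,351.20 ≈ €2351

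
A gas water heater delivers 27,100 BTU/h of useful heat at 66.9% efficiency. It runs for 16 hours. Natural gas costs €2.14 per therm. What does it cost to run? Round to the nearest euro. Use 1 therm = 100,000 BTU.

Heat delivered = 27,100 BTU/h × 16 h = 433,600 BTU
Gas input = 433,600 / 0.669 = 648,132 BTU
= 648,132 / 100,000 = 6.481 therm
Cost = 6.481 × €2.14/therm = €13.87 ≈ €14

€14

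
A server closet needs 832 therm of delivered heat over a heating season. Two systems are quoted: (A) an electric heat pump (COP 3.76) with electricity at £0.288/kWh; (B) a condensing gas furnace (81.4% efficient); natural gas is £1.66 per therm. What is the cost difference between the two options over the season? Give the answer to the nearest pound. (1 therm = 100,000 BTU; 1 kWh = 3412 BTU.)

Heat load = 832 therm × 100,000 = 83,200,000 BTU
Gas: input = 83,200,000 / 0.814 = 102,211,302 BTU = 1,022 therm → 1,022 × £1.66 = £1,696.71
Heat pump: 83,200,000 BTU / 3412 = 24,380 kWh heat; / 3.76 = 6,485 kWh in → × £0.288 = £1,867.75
Difference = |£1,696.71 − £1,867.75| = £171.04 ≈ £171

£171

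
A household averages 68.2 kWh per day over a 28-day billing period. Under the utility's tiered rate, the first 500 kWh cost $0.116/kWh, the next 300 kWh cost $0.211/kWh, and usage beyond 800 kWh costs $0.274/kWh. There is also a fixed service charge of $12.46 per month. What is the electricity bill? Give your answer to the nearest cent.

$437.79

Usage = 68.2 kWh/day × 28 days = 1909.6 kWh
First 500 kWh × $0.116 = $58.00
Next 300 kWh × $0.211 = $63.30
Remaining 1109.6 kWh × $0.274 = $304.03
Energy charge = $425.33; + service $12.46 = $437.79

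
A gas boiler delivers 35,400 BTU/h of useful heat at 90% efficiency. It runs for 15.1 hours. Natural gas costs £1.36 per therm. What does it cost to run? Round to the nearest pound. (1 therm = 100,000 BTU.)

£8

Heat delivered = 35,400 BTU/h × 15.1 h = 534,540 BTU
Gas input = 534,540 / 0.90 = 593,933 BTU
= 593,933 / 100,000 = 5.939 therm
Cost = 5.939 × £1.36/therm = £8.08 ≈ £8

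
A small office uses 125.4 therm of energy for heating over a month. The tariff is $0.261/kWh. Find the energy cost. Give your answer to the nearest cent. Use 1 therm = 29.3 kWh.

125.4 therm × (29.3 kWh/therm) = 3,674 kWh
Cost = 3,674 kWh × $0.261/kWh = $958.97

$958.97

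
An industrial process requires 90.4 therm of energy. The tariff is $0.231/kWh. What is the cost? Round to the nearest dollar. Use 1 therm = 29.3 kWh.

90.4 therm × (29.3 kWh/therm) = 2,649 kWh
Cost = 2,649 kWh × $0.231/kWh = $611.85 ≈ $612

$612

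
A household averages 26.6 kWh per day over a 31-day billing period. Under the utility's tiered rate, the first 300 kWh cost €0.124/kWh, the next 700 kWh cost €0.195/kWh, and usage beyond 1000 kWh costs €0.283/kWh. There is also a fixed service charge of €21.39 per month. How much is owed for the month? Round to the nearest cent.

€160.89

Usage = 26.6 kWh/day × 31 days = 824.6 kWh
First 300 kWh × €0.124 = €37.20
Next 524.6 kWh × €0.195 = €102.30
Remaining tier: 0 kWh (not reached)
Energy charge = €139.50; + service €21.39 = €160.89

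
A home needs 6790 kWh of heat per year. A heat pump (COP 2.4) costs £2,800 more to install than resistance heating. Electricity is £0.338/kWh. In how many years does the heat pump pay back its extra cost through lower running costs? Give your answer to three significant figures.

2.09 years

Resistance: 6790 kWh × £0.338 = £2,295.02/yr
Heat pump: 6790 / 2.4 = 2829 kWh in → × £0.338 = £956.26/yr
Annual savings = £1,338.76
Payback = £2,800 / £1,338.76 = 2.09 years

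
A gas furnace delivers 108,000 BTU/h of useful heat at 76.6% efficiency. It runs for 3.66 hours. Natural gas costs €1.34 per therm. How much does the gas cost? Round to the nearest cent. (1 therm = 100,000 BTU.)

Heat delivered = 108,000 BTU/h × 3.66 h = 395,280 BTU
Gas input = 395,280 / 0.766 = 516,031 BTU
= 516,031 / 100,000 = 5.16 therm
Cost = 5.16 × €1.34/therm = €6.91

€6.91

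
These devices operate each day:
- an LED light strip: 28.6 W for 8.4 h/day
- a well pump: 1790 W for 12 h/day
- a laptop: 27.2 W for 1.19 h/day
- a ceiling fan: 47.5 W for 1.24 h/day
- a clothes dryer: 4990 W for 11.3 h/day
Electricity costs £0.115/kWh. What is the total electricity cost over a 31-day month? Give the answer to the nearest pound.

£279

LED light strip: 28.6 W × 8.4 h × 31 d = 7,447 Wh = 7.447 kWh
well pump: 1790 W × 12 h × 31 d = 665,880 Wh = 665.9 kWh
laptop: 27.2 W × 1.19 h × 31 d = 1,003 Wh = 1.003 kWh
ceiling fan: 47.5 W × 1.24 h × 31 d = 1,826 Wh = 1.826 kWh
clothes dryer: 4990 W × 11.3 h × 31 d = 1,747,997 Wh = 1,748 kWh
Total energy = 7.447 + 665.9 + 1.003 + 1.826 + 1,748 = 2,424 kWh
Cost = 2,424 kWh × £0.115 = £278.78 ≈ £279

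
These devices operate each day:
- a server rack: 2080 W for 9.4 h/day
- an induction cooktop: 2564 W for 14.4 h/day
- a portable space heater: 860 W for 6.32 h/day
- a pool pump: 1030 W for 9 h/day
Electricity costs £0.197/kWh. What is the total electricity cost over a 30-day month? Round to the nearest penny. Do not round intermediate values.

server rack: 2080 W × 9.4 h × 30 d = 586,560 Wh = 586.6 kWh
induction cooktop: 2564 W × 14.4 h × 30 d = 1,107,648 Wh = 1,108 kWh
portable space heater: 860 W × 6.32 h × 30 d = 163,056 Wh = 163.1 kWh
pool pump: 1030 W × 9 h × 30 d = 278,100 Wh = 278.1 kWh
Total energy = 586.6 + 1,108 + 163.1 + 278.1 = 2,135 kWh
Cost = 2,135 kWh × £0.197 = £420.67

£420.67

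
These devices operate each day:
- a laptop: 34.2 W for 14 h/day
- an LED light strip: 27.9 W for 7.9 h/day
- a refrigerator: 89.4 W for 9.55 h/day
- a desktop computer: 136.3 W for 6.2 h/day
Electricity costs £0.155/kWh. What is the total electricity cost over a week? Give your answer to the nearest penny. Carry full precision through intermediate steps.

£2.60

laptop: 34.2 W × 14 h × 7 d = 3,352 Wh = 3.352 kWh
LED light strip: 27.9 W × 7.9 h × 7 d = 1,543 Wh = 1.543 kWh
refrigerator: 89.4 W × 9.55 h × 7 d = 5,976 Wh = 5.976 kWh
desktop computer: 136.3 W × 6.2 h × 7 d = 5,915 Wh = 5.915 kWh
Total energy = 3.352 + 1.543 + 5.976 + 5.915 = 16.79 kWh
Cost = 16.79 kWh × £0.155 = £2.60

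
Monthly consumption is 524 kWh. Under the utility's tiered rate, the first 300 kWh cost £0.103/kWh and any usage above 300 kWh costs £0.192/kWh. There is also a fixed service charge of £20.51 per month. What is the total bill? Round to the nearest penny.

£94.42

First 300 kWh × £0.103 = £30.90
Remaining 224 kWh × £0.192 = £43.01
Energy charge = £73.91; + service £20.51 = £94.42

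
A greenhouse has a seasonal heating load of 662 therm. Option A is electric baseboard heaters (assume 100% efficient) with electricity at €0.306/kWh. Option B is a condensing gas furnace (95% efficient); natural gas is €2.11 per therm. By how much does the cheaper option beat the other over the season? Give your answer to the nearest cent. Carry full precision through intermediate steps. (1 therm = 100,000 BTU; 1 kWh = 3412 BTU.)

€4466.71

Heat load = 662 therm × 100,000 = 66,200,000 BTU
Gas: input = 66,200,000 / 0.95 = 69,684,211 BTU = 696.8 therm → 696.8 × €2.11 = €1,470.34
Electric: 66,200,000 BTU / 3412 = 19,400 kWh → × €0.306 = €5,937.05
Difference = |€1,470.34 − €5,937.05| = €4,466.71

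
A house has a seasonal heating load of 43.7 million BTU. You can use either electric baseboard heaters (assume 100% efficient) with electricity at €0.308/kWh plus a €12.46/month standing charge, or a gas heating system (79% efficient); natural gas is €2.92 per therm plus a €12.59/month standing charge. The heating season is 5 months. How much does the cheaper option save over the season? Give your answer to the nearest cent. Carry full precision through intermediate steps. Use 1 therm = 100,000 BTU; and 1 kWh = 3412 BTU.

€2328.89

Heat load = 43.7 × 10⁶ BTU = 43,700,000 BTU
Gas: input = 43,700,000 / 0.79 = 55,316,456 BTU = 553.2 therm → 553.2 × €2.92 = €1,615.24; + 5 × €12.59 standing = €1,678.19
Electric: 43,700,000 BTU / 3412 = 12,810 kWh → × €0.308 = €3,944.78; + 5 × €12.46 standing = €4,007.08
Difference = |€1,678.19 − €4,007.08| = €2,328.89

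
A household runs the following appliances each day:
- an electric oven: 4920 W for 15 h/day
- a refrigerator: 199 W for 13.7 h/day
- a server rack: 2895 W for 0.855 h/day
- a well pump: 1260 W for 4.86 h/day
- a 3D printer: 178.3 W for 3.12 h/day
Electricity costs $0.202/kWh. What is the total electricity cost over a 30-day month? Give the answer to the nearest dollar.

$519

electric oven: 4920 W × 15 h × 30 d = 2,214,000 Wh = 2,214 kWh
refrigerator: 199 W × 13.7 h × 30 d = 81,789 Wh = 81.79 kWh
server rack: 2895 W × 0.855 h × 30 d = 74,257 Wh = 74.26 kWh
well pump: 1260 W × 4.86 h × 30 d = 183,708 Wh = 183.7 kWh
3D printer: 178.3 W × 3.12 h × 30 d = 16,689 Wh = 16.69 kWh
Total energy = 2,214 + 81.79 + 74.26 + 183.7 + 16.69 = 2,570 kWh
Cost = 2,570 kWh × $0.202 = $519.23 ≈ $519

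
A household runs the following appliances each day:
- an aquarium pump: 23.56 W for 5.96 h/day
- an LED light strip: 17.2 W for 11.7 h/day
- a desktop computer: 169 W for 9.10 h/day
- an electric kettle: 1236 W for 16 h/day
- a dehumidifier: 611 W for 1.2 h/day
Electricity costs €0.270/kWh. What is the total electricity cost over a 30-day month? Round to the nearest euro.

aquarium pump: 23.56 W × 5.96 h × 30 d = 4,213 Wh = 4.213 kWh
LED light strip: 17.2 W × 11.7 h × 30 d = 6,037 Wh = 6.037 kWh
desktop computer: 169 W × 9.10 h × 30 d = 46,137 Wh = 46.14 kWh
electric kettle: 1236 W × 16 h × 30 d = 593,280 Wh = 593.3 kWh
dehumidifier: 611 W × 1.2 h × 30 d = 21,996 Wh = 22 kWh
Total energy = 4.213 + 6.037 + 46.14 + 593.3 + 22 = 671.7 kWh
Cost = 671.7 kWh × €0.270 = €181.35 ≈ €181

€181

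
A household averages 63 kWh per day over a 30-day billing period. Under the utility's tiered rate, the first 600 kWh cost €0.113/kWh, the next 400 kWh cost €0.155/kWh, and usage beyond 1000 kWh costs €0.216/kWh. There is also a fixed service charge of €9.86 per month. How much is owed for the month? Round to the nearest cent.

Usage = 63 kWh/day × 30 days = 1890 kWh
First 600 kWh × €0.113 = €67.80
Next 400 kWh × €0.155 = €62.00
Remaining 890 kWh × €0.216 = €192.24
Energy charge = €322.04; + service €9.86 = €331.90

€331.90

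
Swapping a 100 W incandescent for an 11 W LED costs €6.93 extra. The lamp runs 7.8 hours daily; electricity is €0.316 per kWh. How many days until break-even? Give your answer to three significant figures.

31.6 days

Power saved = 100 − 11 = 89 W
Daily energy saved = 89 W × 7.8 h = 694.2 Wh = 0.6942 kWh
Daily savings = 0.6942 × €0.316 = €0.2194
Payback = €6.93 / €0.2194 per day = 31.59 days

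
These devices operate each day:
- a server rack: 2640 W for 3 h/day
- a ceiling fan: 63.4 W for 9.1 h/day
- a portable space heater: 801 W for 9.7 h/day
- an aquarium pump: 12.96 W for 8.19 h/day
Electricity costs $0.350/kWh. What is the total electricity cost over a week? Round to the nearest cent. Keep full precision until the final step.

$40.11

server rack: 2640 W × 3 h × 7 d = 55,440 Wh = 55.44 kWh
ceiling fan: 63.4 W × 9.1 h × 7 d = 4,039 Wh = 4.039 kWh
portable space heater: 801 W × 9.7 h × 7 d = 54,388 Wh = 54.39 kWh
aquarium pump: 12.96 W × 8.19 h × 7 d = 743 Wh = 0.743 kWh
Total energy = 55.44 + 4.039 + 54.39 + 0.743 = 114.6 kWh
Cost = 114.6 kWh × $0.350 = $40.11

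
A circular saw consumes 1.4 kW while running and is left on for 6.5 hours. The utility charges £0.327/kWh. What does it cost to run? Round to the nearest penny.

£2.98

Energy = 1400 W × 6.5 h = 9,100 Wh = 9.1 kWh
Cost = 9.1 kWh × £0.327/kWh = £2.98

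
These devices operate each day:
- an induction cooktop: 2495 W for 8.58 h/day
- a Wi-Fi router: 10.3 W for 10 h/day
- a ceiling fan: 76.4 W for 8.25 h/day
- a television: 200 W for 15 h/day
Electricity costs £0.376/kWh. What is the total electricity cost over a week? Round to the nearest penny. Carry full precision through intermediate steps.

£66.17

induction cooktop: 2495 W × 8.58 h × 7 d = 149,850 Wh = 149.8 kWh
Wi-Fi router: 10.3 W × 10 h × 7 d = 721 Wh = 0.721 kWh
ceiling fan: 76.4 W × 8.25 h × 7 d = 4,412 Wh = 4.412 kWh
television: 200 W × 15 h × 7 d = 21,000 Wh = 21 kWh
Total energy = 149.8 + 0.721 + 4.412 + 21 = 176 kWh
Cost = 176 kWh × £0.376 = £66.17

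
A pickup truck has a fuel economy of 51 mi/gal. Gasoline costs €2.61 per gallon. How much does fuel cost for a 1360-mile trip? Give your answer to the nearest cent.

€69.60

Fuel = 1360 mi / 51 mpg = 26.67 gal
Cost = 26.67 gal × €2.61/gal = €69.60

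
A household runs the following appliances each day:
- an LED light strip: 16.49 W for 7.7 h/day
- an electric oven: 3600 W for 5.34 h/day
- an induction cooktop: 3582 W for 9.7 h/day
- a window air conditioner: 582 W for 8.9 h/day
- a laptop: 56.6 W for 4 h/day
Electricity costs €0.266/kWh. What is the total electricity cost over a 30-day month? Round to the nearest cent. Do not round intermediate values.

LED light strip: 16.49 W × 7.7 h × 30 d = 3,809 Wh = 3.809 kWh
electric oven: 3600 W × 5.34 h × 30 d = 576,720 Wh = 576.7 kWh
induction cooktop: 3582 W × 9.7 h × 30 d = 1,042,362 Wh = 1,042 kWh
window air conditioner: 582 W × 8.9 h × 30 d = 155,394 Wh = 155.4 kWh
laptop: 56.6 W × 4 h × 30 d = 6,792 Wh = 6.792 kWh
Total energy = 3.809 + 576.7 + 1,042 + 155.4 + 6.792 = 1,785 kWh
Cost = 1,785 kWh × €0.266 = €474.83

€474.83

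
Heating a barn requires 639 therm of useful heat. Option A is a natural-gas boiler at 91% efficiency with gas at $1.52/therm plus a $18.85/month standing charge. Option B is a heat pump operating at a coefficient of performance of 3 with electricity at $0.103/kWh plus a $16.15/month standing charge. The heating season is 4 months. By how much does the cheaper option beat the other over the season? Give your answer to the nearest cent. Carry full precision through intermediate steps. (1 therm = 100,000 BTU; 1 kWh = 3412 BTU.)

$435.15

Heat load = 639 therm × 100,000 = 63,900,000 BTU
Gas: input = 63,900,000 / 0.91 = 70,219,780 BTU = 702.2 therm → 702.2 × $1.52 = $1,067.34; + 4 × $18.85 standing = $1,142.74
Heat pump: 63,900,000 BTU / 3412 = 18,730 kWh heat; / 3 = 6,243 kWh in → × $0.103 = $643.00; + 4 × $16.15 standing = $707.60
Difference = |$1,142.74 − $707.60| = $435.15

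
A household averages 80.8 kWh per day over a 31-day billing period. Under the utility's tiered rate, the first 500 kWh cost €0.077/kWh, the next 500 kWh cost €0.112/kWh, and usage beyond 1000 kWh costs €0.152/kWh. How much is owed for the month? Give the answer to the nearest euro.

€323

Usage = 80.8 kWh/day × 31 days = 2504.8 kWh
First 500 kWh × €0.077 = €38.50
Next 500 kWh × €0.112 = €56.00
Remaining 1504.8 kWh × €0.152 = €228.73
Total = €323.23 ≈ €323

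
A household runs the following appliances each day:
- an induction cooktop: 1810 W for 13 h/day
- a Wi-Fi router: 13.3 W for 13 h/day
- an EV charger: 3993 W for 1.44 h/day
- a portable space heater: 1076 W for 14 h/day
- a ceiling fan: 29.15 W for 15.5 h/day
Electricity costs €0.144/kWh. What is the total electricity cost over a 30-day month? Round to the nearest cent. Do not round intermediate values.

€194.26

induction cooktop: 1810 W × 13 h × 30 d = 705,900 Wh = 705.9 kWh
Wi-Fi router: 13.3 W × 13 h × 30 d = 5,187 Wh = 5.187 kWh
EV charger: 3993 W × 1.44 h × 30 d = 172,498 Wh = 172.5 kWh
portable space heater: 1076 W × 14 h × 30 d = 451,920 Wh = 451.9 kWh
ceiling fan: 29.15 W × 15.5 h × 30 d = 13,555 Wh = 13.55 kWh
Total energy = 705.9 + 5.187 + 172.5 + 451.9 + 13.55 = 1,349 kWh
Cost = 1,349 kWh × €0.144 = €194.26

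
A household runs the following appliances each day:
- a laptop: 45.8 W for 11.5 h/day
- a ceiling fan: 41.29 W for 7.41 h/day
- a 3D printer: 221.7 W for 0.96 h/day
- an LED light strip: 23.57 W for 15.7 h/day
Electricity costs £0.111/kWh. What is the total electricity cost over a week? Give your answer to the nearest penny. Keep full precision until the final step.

£1.10

laptop: 45.8 W × 11.5 h × 7 d = 3,687 Wh = 3.687 kWh
ceiling fan: 41.29 W × 7.41 h × 7 d = 2,142 Wh = 2.142 kWh
3D printer: 221.7 W × 0.96 h × 7 d = 1,490 Wh = 1.49 kWh
LED light strip: 23.57 W × 15.7 h × 7 d = 2,590 Wh = 2.59 kWh
Total energy = 3.687 + 2.142 + 1.49 + 2.59 = 9.909 kWh
Cost = 9.909 kWh × £0.111 = £1.10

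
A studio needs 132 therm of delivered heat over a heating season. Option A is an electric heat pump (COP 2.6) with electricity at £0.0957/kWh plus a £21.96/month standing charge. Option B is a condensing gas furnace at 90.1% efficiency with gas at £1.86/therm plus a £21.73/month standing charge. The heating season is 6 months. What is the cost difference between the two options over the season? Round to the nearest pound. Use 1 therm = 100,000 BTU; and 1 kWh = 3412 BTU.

£129

Heat load = 132 therm × 100,000 = 13,200,000 BTU
Gas: input = 13,200,000 / 0.901 = 14,650,388 BTU = 146.5 therm → 146.5 × £1.86 = £272.50; + 6 × £21.73 standing = £402.88
Heat pump: 13,200,000 BTU / 3412 = 3,869 kWh heat; / 2.6 = 1,488 kWh in → × £0.0957 = £142.40; + 6 × £21.96 standing = £274.16
Difference = |£402.88 − £274.16| = £128.72 ≈ £129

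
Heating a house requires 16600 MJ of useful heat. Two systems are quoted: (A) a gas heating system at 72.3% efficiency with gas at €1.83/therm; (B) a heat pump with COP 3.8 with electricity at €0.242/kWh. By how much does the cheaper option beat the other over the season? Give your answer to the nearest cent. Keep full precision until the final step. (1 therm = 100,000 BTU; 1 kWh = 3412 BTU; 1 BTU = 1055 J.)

Heat load = 16600 MJ = 16,600,000,000 J / 1055 = 15,734,597 BTU
Gas: input = 15,734,597 / 0.723 = 21,762,928 BTU = 217.6 therm → 217.6 × €1.83 = €398.26
Heat pump: 15,734,597 BTU / 3412 = 4,612 kWh heat; / 3.8 = 1,214 kWh in → × €0.242 = €293.68
Difference = |€398.26 − €293.68| = €104.58

€104.58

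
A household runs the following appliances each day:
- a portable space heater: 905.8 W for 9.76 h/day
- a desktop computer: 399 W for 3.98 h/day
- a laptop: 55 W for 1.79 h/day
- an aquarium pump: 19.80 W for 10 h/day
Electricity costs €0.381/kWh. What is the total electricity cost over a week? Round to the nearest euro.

portable space heater: 905.8 W × 9.76 h × 7 d = 61,884 Wh = 61.88 kWh
desktop computer: 399 W × 3.98 h × 7 d = 11,116 Wh = 11.12 kWh
laptop: 55 W × 1.79 h × 7 d = 689 Wh = 0.6891 kWh
aquarium pump: 19.80 W × 10 h × 7 d = 1,386 Wh = 1.386 kWh
Total energy = 61.88 + 11.12 + 0.6891 + 1.386 = 75.08 kWh
Cost = 75.08 kWh × €0.381 = €28.60 ≈ €29

€29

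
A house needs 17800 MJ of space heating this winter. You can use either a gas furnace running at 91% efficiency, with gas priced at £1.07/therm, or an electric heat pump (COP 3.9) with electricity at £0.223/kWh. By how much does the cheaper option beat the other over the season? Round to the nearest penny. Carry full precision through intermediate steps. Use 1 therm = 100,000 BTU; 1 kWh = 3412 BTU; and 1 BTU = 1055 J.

Heat load = 17800 MJ = 17,800,000,000 J / 1055 = 16,872,038 BTU
Gas: input = 16,872,038 / 0.91 = 18,540,701 BTU = 185.4 therm → 185.4 × £1.07 = £198.39
Heat pump: 16,872,038 BTU / 3412 = 4,945 kWh heat; / 3.9 = 1,268 kWh in → × £0.223 = £282.75
Difference = |£198.39 − £282.75| = £84.36

£84.36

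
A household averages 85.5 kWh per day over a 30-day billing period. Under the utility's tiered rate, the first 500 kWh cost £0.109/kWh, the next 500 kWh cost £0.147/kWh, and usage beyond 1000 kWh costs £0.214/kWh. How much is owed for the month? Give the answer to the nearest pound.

£463

Usage = 85.5 kWh/day × 30 days = 2565 kWh
First 500 kWh × £0.109 = £54.50
Next 500 kWh × £0.147 = £73.50
Remaining 1565 kWh × £0.214 = £334.91
Total = £462.91 ≈ £463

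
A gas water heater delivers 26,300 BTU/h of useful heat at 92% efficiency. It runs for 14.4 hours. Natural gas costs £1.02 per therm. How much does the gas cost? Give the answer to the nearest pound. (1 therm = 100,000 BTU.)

£4

Heat delivered = 26,300 BTU/h × 14.4 h = 378,720 BTU
Gas input = 378,720 / 0.92 = 411,652 BTU
= 411,652 / 100,000 = 4.117 therm
Cost = 4.117 × £1.02/therm = £4.20 ≈ £4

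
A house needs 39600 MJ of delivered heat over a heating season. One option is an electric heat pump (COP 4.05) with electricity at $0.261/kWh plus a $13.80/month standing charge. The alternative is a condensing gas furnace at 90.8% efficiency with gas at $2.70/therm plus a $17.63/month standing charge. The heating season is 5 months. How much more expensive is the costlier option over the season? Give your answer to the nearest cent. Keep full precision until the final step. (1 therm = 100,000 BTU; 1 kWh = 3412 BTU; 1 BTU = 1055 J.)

$426.34

Heat load = 39600 MJ = 39,600,000,000 J / 1055 = 37,535,545 BTU
Gas: input = 37,535,545 / 0.908 = 41,338,706 BTU = 413.4 therm → 413.4 × $2.70 = $1,116.15; + 5 × $17.63 standing = $1,204.30
Heat pump: 37,535,545 BTU / 3412 = 11,000 kWh heat; / 4.05 = 2,716 kWh in → × $0.261 = $708.96; + 5 × $13.80 standing = $777.96
Difference = |$1,204.30 − $777.96| = $426.34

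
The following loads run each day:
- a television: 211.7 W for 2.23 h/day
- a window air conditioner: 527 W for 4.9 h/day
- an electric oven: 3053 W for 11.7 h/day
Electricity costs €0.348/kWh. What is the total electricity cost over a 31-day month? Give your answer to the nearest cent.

€418.30

television: 211.7 W × 2.23 h × 31 d = 14,635 Wh = 14.63 kWh
window air conditioner: 527 W × 4.9 h × 31 d = 80,051 Wh = 80.05 kWh
electric oven: 3053 W × 11.7 h × 31 d = 1,107,323 Wh = 1,107 kWh
Total energy = 14.63 + 80.05 + 1,107 = 1,202 kWh
Cost = 1,202 kWh × €0.348 = €418.30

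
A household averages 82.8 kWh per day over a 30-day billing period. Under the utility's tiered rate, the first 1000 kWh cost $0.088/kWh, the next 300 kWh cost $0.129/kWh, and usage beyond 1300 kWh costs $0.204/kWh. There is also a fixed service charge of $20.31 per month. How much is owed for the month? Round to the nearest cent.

$388.55

Usage = 82.8 kWh/day × 30 days = 2484 kWh
First 1000 kWh × $0.088 = $88.00
Next 300 kWh × $0.129 = $38.70
Remaining 1184 kWh × $0.204 = $241.54
Energy charge = $368.24; + service $20.31 = $388.55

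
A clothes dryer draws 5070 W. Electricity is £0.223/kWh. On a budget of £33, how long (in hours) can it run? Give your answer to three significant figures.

Energy budget = £33 / £0.223 per kWh = 148 kWh = 147,982 Wh
Runtime = 147,982 Wh / 5070 W = 29.19 h

29.2 h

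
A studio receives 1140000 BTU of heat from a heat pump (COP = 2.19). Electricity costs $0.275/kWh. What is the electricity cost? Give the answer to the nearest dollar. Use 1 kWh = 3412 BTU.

Heat delivered = 1,140,000 BTU / 3412 = 334.1 kWh
Electrical input = 334.1 kWh / 2.19 = 152.6 kWh
Cost = 152.6 × $0.275/kWh = $41.96 ≈ $42

$42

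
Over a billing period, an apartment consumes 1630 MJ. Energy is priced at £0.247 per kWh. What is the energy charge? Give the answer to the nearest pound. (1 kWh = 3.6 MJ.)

1630 MJ × (0.27778 kWh/MJ) = 452.8 kWh
Cost = 452.8 kWh × £0.247/kWh = £111.84 ≈ £112

£112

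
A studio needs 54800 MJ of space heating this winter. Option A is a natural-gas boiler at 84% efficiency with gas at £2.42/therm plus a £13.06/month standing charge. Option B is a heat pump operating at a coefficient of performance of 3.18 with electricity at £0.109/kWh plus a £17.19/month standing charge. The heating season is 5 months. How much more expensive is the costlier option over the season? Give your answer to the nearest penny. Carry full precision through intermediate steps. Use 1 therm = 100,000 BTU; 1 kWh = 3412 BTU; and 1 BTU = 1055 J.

Heat load = 54800 MJ = 54,800,000,000 J / 1055 = 51,943,128 BTU
Gas: input = 51,943,128 / 0.84 = 61,837,057 BTU = 618.4 therm → 618.4 × £2.42 = £1,496.46; + 5 × £13.06 standing = £1,561.76
Heat pump: 51,943,128 BTU / 3412 = 15,220 kWh heat; / 3.18 = 4,787 kWh in → × £0.109 = £521.82; + 5 × £17.19 standing = £607.77
Difference = |£1,561.76 − £607.77| = £953.99

£953.99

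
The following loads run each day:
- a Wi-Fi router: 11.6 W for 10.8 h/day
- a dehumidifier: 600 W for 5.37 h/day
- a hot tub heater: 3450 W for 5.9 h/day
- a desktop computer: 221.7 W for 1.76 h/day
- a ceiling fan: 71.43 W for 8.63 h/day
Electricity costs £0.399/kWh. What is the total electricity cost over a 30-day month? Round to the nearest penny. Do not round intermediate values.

£295.77

Wi-Fi router: 11.6 W × 10.8 h × 30 d = 3,758 Wh = 3.758 kWh
dehumidifier: 600 W × 5.37 h × 30 d = 96,660 Wh = 96.66 kWh
hot tub heater: 3450 W × 5.9 h × 30 d = 610,650 Wh = 610.6 kWh
desktop computer: 221.7 W × 1.76 h × 30 d = 11,706 Wh = 11.71 kWh
ceiling fan: 71.43 W × 8.63 h × 30 d = 18,493 Wh = 18.49 kWh
Total energy = 3.758 + 96.66 + 610.6 + 11.71 + 18.49 = 741.3 kWh
Cost = 741.3 kWh × £0.399 = £295.77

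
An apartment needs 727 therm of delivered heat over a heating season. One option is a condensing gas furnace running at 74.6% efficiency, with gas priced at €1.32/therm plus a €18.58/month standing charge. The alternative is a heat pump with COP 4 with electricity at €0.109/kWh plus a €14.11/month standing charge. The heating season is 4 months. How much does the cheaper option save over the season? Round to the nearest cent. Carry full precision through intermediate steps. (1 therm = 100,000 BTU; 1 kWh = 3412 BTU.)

€723.64

Heat load = 727 therm × 100,000 = 72,700,000 BTU
Gas: input = 72,700,000 / 0.746 = 97,453,083 BTU = 974.5 therm → 974.5 × €1.32 = €1,286.38; + 4 × €18.58 standing = €1,360.70
Heat pump: 72,700,000 BTU / 3412 = 21,310 kWh heat; / 4 = 5,327 kWh in → × €0.109 = €580.62; + 4 × €14.11 standing = €637.06
Difference = |€1,360.70 − €637.06| = €723.64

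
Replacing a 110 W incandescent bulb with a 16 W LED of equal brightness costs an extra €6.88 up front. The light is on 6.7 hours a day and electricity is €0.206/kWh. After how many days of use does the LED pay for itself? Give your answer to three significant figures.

53 days

Power saved = 110 − 16 = 94 W
Daily energy saved = 94 W × 6.7 h = 629.8 Wh = 0.6298 kWh
Daily savings = 0.6298 × €0.206 = €0.1297
Payback = €6.88 / €0.1297 per day = 53.03 days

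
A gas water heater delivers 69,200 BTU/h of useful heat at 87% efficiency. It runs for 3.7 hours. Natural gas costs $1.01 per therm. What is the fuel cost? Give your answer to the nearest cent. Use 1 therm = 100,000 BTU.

Heat delivered = 69,200 BTU/h × 3.7 h = 256,040 BTU
Gas input = 256,040 / 0.870 = 294,299 BTU
= 294,299 / 100,000 = 2.943 therm
Cost = 2.943 × $1.01/therm = $2.97

$2.97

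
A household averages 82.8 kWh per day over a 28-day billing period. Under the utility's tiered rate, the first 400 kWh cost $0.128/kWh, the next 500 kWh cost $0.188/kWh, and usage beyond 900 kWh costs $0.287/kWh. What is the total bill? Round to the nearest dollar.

Usage = 82.8 kWh/day × 28 days = 2318.4 kWh
First 400 kWh × $0.128 = $51.20
Next 500 kWh × $0.188 = $94.00
Remaining 1418.4 kWh × $0.287 = $407.08
Total = $552.28 ≈ $552

$552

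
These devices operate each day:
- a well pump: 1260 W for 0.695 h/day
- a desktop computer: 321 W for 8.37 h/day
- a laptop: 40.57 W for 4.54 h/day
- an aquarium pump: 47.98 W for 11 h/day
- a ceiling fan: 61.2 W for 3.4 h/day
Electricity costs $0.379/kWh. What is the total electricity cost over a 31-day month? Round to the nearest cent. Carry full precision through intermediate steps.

$52.67

well pump: 1260 W × 0.695 h × 31 d = 27,147 Wh = 27.15 kWh
desktop computer: 321 W × 8.37 h × 31 d = 83,290 Wh = 83.29 kWh
laptop: 40.57 W × 4.54 h × 31 d = 5,710 Wh = 5.71 kWh
aquarium pump: 47.98 W × 11 h × 31 d = 16,361 Wh = 16.36 kWh
ceiling fan: 61.2 W × 3.4 h × 31 d = 6,450 Wh = 6.45 kWh
Total energy = 27.15 + 83.29 + 5.71 + 16.36 + 6.45 = 139 kWh
Cost = 139 kWh × $0.379 = $52.67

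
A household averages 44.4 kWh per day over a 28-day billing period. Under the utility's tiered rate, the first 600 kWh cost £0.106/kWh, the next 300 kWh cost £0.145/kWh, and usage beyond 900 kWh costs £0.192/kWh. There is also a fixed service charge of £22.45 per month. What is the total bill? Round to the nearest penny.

£195.44

Usage = 44.4 kWh/day × 28 days = 1243.2 kWh
First 600 kWh × £0.106 = £63.60
Next 300 kWh × £0.145 = £43.50
Remaining 343.2 kWh × £0.192 = £65.89
Energy charge = £172.99; + service £22.45 = £195.44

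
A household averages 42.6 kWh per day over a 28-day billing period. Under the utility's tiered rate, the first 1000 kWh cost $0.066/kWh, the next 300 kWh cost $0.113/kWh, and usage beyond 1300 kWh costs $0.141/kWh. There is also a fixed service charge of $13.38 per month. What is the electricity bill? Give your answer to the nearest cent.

Usage = 42.6 kWh/day × 28 days = 1192.8 kWh
First 1000 kWh × $0.066 = $66.00
Next 192.8 kWh × $0.113 = $21.79
Remaining tier: 0 kWh (not reached)
Energy charge = $87.79; + service $13.38 = $101.17

$101.17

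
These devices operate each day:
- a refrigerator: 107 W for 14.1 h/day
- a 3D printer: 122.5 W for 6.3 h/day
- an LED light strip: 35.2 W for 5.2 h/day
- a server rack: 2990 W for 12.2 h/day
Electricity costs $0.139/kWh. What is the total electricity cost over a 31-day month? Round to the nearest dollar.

refrigerator: 107 W × 14.1 h × 31 d = 46,770 Wh = 46.77 kWh
3D printer: 122.5 W × 6.3 h × 31 d = 23,924 Wh = 23.92 kWh
LED light strip: 35.2 W × 5.2 h × 31 d = 5,674 Wh = 5.674 kWh
server rack: 2990 W × 12.2 h × 31 d = 1,130,818 Wh = 1,131 kWh
Total energy = 46.77 + 23.92 + 5.674 + 1,131 = 1,207 kWh
Cost = 1,207 kWh × $0.139 = $167.80 ≈ $168

$168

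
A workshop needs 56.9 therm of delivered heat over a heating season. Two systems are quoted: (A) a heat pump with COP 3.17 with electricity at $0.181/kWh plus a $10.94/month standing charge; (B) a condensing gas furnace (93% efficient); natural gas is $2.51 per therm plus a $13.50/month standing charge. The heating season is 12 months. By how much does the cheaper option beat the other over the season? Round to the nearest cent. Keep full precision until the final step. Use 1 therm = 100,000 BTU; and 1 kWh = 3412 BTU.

$89.07

Heat load = 56.9 therm × 100,000 = 5,690,000 BTU
Gas: input = 5,690,000 / 0.93 = 6,118,280 BTU = 61.18 therm → 61.18 × $2.51 = $153.57; + 12 × $13.50 standing = $315.57
Heat pump: 5,690,000 BTU / 3412 = 1,668 kWh heat; / 3.17 = 526.1 kWh in → × $0.181 = $95.22; + 12 × $10.94 standing = $226.50
Difference = |$315.57 − $226.50| = $89.07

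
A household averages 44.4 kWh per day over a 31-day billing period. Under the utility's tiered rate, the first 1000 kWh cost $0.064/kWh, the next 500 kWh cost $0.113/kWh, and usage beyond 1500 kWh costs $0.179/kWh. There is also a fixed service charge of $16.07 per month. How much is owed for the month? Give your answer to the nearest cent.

Usage = 44.4 kWh/day × 31 days = 1376.4 kWh
First 1000 kWh × $0.064 = $64.00
Next 376.4 kWh × $0.113 = $42.53
Remaining tier: 0 kWh (not reached)
Energy charge = $106.53; + service $16.07 = $122.60

$122.60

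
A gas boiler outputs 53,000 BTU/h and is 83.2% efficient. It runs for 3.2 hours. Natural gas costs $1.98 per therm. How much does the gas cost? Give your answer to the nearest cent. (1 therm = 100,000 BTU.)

Heat delivered = 53,000 BTU/h × 3.2 h = 169,600 BTU
Gas input = 169,600 / 0.832 = 203,846 BTU
= 203,846 / 100,000 = 2.038 therm
Cost = 2.038 × $1.98/therm = $4.04

$4.04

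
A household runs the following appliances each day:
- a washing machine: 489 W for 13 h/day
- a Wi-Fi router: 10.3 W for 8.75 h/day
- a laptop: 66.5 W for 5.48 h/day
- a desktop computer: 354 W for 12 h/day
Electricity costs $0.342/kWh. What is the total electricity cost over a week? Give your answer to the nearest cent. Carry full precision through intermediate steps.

$26.48

washing machine: 489 W × 13 h × 7 d = 44,499 Wh = 44.5 kWh
Wi-Fi router: 10.3 W × 8.75 h × 7 d = 631 Wh = 0.6309 kWh
laptop: 66.5 W × 5.48 h × 7 d = 2,551 Wh = 2.551 kWh
desktop computer: 354 W × 12 h × 7 d = 29,736 Wh = 29.74 kWh
Total energy = 44.5 + 0.6309 + 2.551 + 29.74 = 77.42 kWh
Cost = 77.42 kWh × $0.342 = $26.48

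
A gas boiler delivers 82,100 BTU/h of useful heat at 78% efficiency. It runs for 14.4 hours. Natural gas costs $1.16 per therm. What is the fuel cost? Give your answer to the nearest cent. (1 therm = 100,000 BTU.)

Heat delivered = 82,100 BTU/h × 14.4 h = 1,182,240 BTU
Gas input = 1,182,240 / 0.78 = 1,515,692 BTU
= 1,515,692 / 100,000 = 15.16 therm
Cost = 15.16 × $1.16/therm = $17.58

$17.58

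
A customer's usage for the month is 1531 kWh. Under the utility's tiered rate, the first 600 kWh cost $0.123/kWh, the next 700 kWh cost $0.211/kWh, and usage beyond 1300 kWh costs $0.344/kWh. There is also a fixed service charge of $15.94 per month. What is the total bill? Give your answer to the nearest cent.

First 600 kWh × $0.123 = $73.80
Next 700 kWh × $0.211 = $147.70
Remaining 231 kWh × $0.344 = $79.46
Energy charge = $300.96; + service $15.94 = $316.90

$316.90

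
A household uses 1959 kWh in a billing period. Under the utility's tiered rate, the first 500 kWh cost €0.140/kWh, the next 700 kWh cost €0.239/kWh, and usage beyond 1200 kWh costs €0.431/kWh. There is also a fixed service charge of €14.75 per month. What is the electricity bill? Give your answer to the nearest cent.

€579.18

First 500 kWh × €0.140 = €70.00
Next 700 kWh × €0.239 = €167.30
Remaining 759 kWh × €0.431 = €327.13
Energy charge = €564.43; + service €14.75 = €579.18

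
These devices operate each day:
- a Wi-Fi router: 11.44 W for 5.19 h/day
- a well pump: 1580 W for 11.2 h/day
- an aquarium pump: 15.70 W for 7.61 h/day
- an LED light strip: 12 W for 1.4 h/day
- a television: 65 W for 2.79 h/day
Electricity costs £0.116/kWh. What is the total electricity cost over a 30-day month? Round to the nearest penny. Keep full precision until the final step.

£62.89

Wi-Fi router: 11.44 W × 5.19 h × 30 d = 1,781 Wh = 1.781 kWh
well pump: 1580 W × 11.2 h × 30 d = 530,880 Wh = 530.9 kWh
aquarium pump: 15.70 W × 7.61 h × 30 d = 3,584 Wh = 3.584 kWh
LED light strip: 12 W × 1.4 h × 30 d = 504 Wh = 0.504 kWh
television: 65 W × 2.79 h × 30 d = 5,440 Wh = 5.441 kWh
Total energy = 1.781 + 530.9 + 3.584 + 0.504 + 5.441 = 542.2 kWh
Cost = 542.2 kWh × £0.116 = £62.89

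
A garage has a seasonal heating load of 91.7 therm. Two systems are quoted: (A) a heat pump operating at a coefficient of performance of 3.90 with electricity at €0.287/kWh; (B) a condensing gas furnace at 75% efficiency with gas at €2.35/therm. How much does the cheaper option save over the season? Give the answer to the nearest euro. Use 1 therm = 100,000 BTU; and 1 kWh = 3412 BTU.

€90

Heat load = 91.7 therm × 100,000 = 9,170,000 BTU
Gas: input = 9,170,000 / 0.75 = 12,226,667 BTU = 122.3 therm → 122.3 × €2.35 = €287.33
Heat pump: 9,170,000 BTU / 3412 = 2,688 kWh heat; / 3.90 = 689.1 kWh in → × €0.287 = €197.78
Difference = |€287.33 − €197.78| = €89.55 ≈ €90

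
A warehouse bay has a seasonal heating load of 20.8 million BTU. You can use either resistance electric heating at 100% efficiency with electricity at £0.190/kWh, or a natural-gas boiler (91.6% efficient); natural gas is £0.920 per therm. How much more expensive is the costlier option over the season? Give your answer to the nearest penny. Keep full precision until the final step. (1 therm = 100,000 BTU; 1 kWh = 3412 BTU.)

£949.36

Heat load = 20.8 × 10⁶ BTU = 20,800,000 BTU
Gas: input = 20,800,000 / 0.916 = 22,707,424 BTU = 227.1 therm → 227.1 × £0.920 = £208.91
Electric: 20,800,000 BTU / 3412 = 6,096 kWh → × £0.190 = £1,158.26
Difference = |£208.91 − £1,158.26| = £949.36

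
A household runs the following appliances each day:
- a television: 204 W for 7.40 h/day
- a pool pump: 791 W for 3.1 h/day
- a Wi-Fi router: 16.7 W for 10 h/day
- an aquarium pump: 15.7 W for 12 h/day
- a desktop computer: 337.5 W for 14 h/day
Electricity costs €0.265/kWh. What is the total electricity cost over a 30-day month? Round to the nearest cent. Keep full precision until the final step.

television: 204 W × 7.40 h × 30 d = 45,288 Wh = 45.29 kWh
pool pump: 791 W × 3.1 h × 30 d = 73,563 Wh = 73.56 kWh
Wi-Fi router: 16.7 W × 10 h × 30 d = 5,010 Wh = 5.01 kWh
aquarium pump: 15.7 W × 12 h × 30 d = 5,652 Wh = 5.652 kWh
desktop computer: 337.5 W × 14 h × 30 d = 141,750 Wh = 141.8 kWh
Total energy = 45.29 + 73.56 + 5.01 + 5.652 + 141.8 = 271.3 kWh
Cost = 271.3 kWh × €0.265 = €71.88

€71.88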